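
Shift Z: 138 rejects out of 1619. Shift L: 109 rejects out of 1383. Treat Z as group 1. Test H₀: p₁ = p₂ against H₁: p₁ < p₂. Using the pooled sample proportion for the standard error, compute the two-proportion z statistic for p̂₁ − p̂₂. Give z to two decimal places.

z = 0.64

p̂₁ = 138/1619 = 0.08524, p̂₂ = 109/1383 = 0.07881.
Pooled p̂ = (138+109)/(1619+1383) = 247/3002 = 0.08228.
SE = √(p̂(1−p̂)(1/n₁+1/n₂)) = √(0.08228·0.91772·0.00134073) = √(0.000101237) = 0.01006.
z = (0.08524 − 0.07881)/0.01006 = 0.00643/0.01006 = 0.64.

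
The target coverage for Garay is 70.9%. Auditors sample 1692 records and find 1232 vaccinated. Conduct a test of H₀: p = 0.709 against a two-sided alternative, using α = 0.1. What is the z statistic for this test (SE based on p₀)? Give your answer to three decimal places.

z = 1.733

p̂ = 1232/1692 ≈ 0.72813.
Under H₀, SE = √(0.709·0.291/1692) = √(0.000121938) = 0.01104.
z = (0.72813 − 0.709)/0.01104 = 0.01913/0.01104 = 1.733.
p-value = 2·P(Z > 1.733) ≈ 0.0832. With α = 0.1, reject H₀.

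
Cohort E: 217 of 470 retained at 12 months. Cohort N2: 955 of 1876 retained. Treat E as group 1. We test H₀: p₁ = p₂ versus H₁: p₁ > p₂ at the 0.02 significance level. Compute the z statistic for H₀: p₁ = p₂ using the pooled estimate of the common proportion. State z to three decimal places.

z = -1.836

p̂₁ = 217/470 ≈ 0.46170, p̂₂ = 955/1876 ≈ 0.50906.
Pooled p̂ = (217+955)/(470+1876) = 1172/2346 = 0.49957.
SE = √(p̂(1−p̂)(1/n₁+1/n₂)) = √(0.49957·0.50043·0.00266071) = √(0.000665177) = 0.02579.
z = (0.46170 − 0.50906)/0.02579 = -0.04736/0.02579 = -1.836.
p-value = P(Z > -1.836) ≈ 0.9668, so at α = 0.02 we fail to reject H₀.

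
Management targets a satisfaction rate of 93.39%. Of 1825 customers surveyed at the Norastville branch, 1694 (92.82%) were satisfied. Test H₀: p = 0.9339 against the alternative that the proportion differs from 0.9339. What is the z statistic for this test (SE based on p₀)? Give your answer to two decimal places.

z = -0.98

p̂ = 1694/1825 = 0.9282.
SE = √(p₀(1−p₀)/n) = √(0.061731/1825) = 0.0058.
z = (0.9282 − 0.9339)/0.0058 = -0.0057/0.0058 = -0.98.
p-value = 2·P(Z > 0.977) ≈ 0.3287.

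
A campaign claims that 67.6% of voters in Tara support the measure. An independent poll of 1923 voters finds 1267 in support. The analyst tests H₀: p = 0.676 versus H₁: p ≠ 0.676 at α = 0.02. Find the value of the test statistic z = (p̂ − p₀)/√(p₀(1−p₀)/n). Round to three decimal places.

p̂ = 1267/1923 ≈ 0.65887.
SE = √(p₀(1−p₀)/n) = √(0.21902/1923) = 0.01067.
z = (0.65887 − 0.676)/0.01067 = -0.01713/0.01067 = -1.605.
p-value = 2·P(Z > 1.605) ≈ 0.1084; since p > α = 0.02, fail to reject H₀.

z = -1.605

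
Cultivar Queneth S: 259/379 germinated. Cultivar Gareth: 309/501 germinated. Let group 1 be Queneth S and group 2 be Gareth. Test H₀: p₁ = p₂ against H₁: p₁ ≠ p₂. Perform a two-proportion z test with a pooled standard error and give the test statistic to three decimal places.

p̂₁ = 259/379 = 0.68338, p̂₂ = 309/501 = 0.61677.
Pooled p̂ = (259+309)/(379+501) = 568/880 = 0.64545.
SE = √(p̂(1−p̂)(1/n₁+1/n₂)) = √(0.64545·0.35455·0.00463453) = √(0.00106058) = 0.03257.
z = (0.68338 − 0.61677)/0.03257 = 0.06661/0.03257 = 2.045.

z = 2.045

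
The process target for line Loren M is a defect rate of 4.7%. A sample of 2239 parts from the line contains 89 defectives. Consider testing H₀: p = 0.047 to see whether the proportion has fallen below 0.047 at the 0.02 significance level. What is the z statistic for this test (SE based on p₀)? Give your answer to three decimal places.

p̂ = 89/2239 ≈ 0.039750.
Under H₀, SE = √(0.047·0.953/2239) = √(2.00049e-05) = 0.004473.
z = (0.039750 − 0.047)/0.004473 = -0.007250/0.004473 = -1.621.
p-value = P(Z < -1.621) ≈ 0.0525, so at α = 0.02 we fail to reject H₀.

z = -1.621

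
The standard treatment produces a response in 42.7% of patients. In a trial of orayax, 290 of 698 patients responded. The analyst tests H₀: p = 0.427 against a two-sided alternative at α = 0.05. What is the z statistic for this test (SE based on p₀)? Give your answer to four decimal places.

p̂ = 290/698 = 0.415473.
Under H₀, SE = √(0.427·0.573/698) = √(0.000350532) = 0.018722.
z = (0.415473 − 0.427)/0.018722 = -0.011527/0.018722 = -0.6157.
Two-sided p-value ≈ 2·Φ(−0.616) = 0.5381; since p > α = 0.05, fail to reject H₀.

z = -0.6157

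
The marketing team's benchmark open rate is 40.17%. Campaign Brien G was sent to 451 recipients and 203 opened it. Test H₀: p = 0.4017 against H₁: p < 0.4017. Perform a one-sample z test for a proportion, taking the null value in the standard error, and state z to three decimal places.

z = 2.097

p̂ = 203/451 ≈ 0.45011.
Under H₀, SE = √(0.4017·0.5983/451) = √(0.000532898) = 0.02308.
z = (0.45011 − 0.4017)/0.02308 = 0.04841/0.02308 = 2.097.
p-value = P(Z < 2.097) ≈ 0.9820.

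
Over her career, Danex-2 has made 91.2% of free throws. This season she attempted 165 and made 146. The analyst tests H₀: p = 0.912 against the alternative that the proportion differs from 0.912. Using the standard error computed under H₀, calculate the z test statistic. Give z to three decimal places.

z = -1.231

p̂ = 146/165 = 0.88485.
SE = √(p₀(1−p₀)/n) = √(0.080256/165) = 0.02205.
z = (0.88485 − 0.912)/0.02205 = -0.02715/0.02205 = -1.231.
Two-sided p-value ≈ 2·Φ(−1.231) = 0.2183.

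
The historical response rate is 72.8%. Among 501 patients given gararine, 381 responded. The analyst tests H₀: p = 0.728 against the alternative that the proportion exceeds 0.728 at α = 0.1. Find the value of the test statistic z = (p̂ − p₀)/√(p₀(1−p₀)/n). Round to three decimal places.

p̂ = 381/501 = 0.76048.
SE = √(p₀(1−p₀)/n) = √(0.19802/501) = 0.01988.
z = (0.76048 − 0.728)/0.01988 = 0.03248/0.01988 = 1.634.
p-value = P(Z > 1.634) ≈ 0.0512, so at α = 0.1 we reject H₀.

z = 1.634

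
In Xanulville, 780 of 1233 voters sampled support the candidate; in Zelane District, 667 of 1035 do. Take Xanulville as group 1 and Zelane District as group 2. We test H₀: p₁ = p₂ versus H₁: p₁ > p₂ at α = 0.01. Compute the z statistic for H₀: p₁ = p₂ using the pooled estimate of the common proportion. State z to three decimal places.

p̂₁ = 780/1233 ≈ 0.63260, p̂₂ = 667/1035 ≈ 0.64444.
Pooled p̂ = (780+667)/(1233+1035) = 1447/2268 = 0.63801.
SE = √(p̂(1−p̂)(1/n₁+1/n₂)) = √(0.63801·0.36199·0.00177721) = √(0.000410455) = 0.02026.
z = (0.63260 − 0.64444)/0.02026 = -0.01184/0.02026 = -0.584.
p-value = P(Z > -0.584) ≈ 0.7205; since p > α = 0.01, fail to reject H₀.

z = -0.584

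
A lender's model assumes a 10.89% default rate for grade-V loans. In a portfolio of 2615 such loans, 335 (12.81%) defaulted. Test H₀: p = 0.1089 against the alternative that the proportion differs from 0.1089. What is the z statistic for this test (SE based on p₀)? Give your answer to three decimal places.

p̂ = 335/2615 = 0.128107.
SE = √(p₀(1−p₀)/n) = √(0.097041/2615) = 0.006092.
z = (0.128107 − 0.1089)/0.006092 = 0.019207/0.006092 = 3.153.

z = 3.153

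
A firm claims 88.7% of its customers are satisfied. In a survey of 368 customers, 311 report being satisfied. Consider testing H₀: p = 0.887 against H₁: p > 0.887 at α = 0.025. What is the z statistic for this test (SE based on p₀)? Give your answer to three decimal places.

z = -2.538

p̂ = 311/368 = 0.845109.
SE = √(p₀(1−p₀)/n) = √(0.10023/368) = 0.016504.
z = (0.845109 − 0.887)/0.016504 = -0.041891/0.016504 = -2.538.
p-value = P(Z > -2.538) ≈ 0.9944, so at α = 0.025 we fail to reject H₀.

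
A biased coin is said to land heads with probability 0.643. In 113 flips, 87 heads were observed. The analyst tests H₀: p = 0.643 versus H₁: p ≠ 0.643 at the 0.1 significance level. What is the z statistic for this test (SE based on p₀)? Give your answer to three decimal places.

z = 2.816

p̂ = 87/113 ≈ 0.76991.
Under H₀, SE = √(0.643·0.357/113) = √(0.00203142) = 0.04507.
z = (0.76991 − 0.643)/0.04507 = 0.12691/0.04507 = 2.816.
p-value = 2·P(Z > 2.816) ≈ 0.0049. With α = 0.1, reject H₀.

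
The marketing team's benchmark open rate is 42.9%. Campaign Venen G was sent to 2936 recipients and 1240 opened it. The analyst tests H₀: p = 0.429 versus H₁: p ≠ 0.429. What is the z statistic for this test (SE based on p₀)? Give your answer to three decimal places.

p̂ = 1240/2936 = 0.42234.
SE = √(p₀(1−p₀)/n) = √(0.24496/2936) = 0.00913.
z = (0.42234 − 0.429)/0.00913 = -0.00666/0.00913 = -0.729.

z = -0.729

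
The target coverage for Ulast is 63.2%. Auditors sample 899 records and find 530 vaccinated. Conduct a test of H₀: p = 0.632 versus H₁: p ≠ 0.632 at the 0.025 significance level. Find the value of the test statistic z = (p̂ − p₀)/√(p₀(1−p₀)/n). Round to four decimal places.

z = -2.6396

p̂ = 530/899 = 0.589544.
Under H₀, SE = √(0.632·0.368/899) = √(0.000258705) = 0.016084.
z = (0.589544 − 0.632)/0.016084 = -0.042456/0.016084 = -2.6396.
p-value = 2·P(Z > 2.640) ≈ 0.0083; since p < α = 0.025, reject H₀.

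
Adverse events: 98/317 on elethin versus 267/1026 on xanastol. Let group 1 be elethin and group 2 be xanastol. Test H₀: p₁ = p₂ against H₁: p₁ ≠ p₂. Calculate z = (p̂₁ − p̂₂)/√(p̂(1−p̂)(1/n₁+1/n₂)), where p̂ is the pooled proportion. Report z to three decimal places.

z = 1.711

p̂₁ = 98/317 = 0.30915, p̂₂ = 267/1026 = 0.26023.
Pooled p̂ = (98+267)/(317+1026) = 365/1343 = 0.27178.
SE = √(0.197915 × 0.00412923) = 0.02859.
z = (0.30915 − 0.26023)/0.02859 = 0.04892/0.02859 = 1.711.
p-value = 2·P(Z > 1.711) ≈ 0.0871.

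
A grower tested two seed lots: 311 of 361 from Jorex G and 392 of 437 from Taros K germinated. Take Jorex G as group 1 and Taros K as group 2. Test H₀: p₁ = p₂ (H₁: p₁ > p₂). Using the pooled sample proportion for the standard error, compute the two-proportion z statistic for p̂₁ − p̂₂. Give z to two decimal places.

p̂₁ = 311/361 = 0.8615, p̂₂ = 392/437 = 0.8970.
Pooled p̂ = (311+392)/(361+437) = 703/798 = 0.8810.
SE = √(0.104875 × 0.00505841) = 0.0230.
z = (0.8615 − 0.8970)/0.0230 = -0.0355/0.0230 = -1.54.

z = -1.54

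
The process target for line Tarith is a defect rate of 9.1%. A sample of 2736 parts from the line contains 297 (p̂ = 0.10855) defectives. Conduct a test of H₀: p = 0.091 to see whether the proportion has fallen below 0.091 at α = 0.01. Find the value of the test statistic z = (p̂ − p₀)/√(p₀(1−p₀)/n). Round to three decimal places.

p̂ = 297/2736 ≈ 0.108553.
SE = √(p₀(1−p₀)/n) = √(0.082719/2736) = 0.005499.
z = (0.108553 − 0.091)/0.005499 = 0.017553/0.005499 = 3.192.
p-value = P(Z < 3.192) ≈ 0.9993; since p > α = 0.01, fail to reject H₀.

z = 3.192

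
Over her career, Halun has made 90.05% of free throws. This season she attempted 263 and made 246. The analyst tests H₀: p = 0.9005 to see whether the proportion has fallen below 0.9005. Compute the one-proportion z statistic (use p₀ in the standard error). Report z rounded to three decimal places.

z = 1.889

p̂ = 246/263 = 0.935361.
Under H₀, SE = √(0.9005·0.0995/263) = √(0.000340683) = 0.018458.
z = (0.935361 − 0.9005)/0.018458 = 0.034861/0.018458 = 1.889.
p-value = P(Z < 1.889) ≈ 0.9705.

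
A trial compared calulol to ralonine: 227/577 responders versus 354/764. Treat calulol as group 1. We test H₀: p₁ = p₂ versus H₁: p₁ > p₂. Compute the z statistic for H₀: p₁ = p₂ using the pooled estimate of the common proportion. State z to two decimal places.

p̂₁ = 227/577 ≈ 0.3934, p̂₂ = 354/764 ≈ 0.4634.
Pooled p̂ = (227+354)/(577+764) = 581/1341 = 0.4333.
SE = √(p̂(1−p̂)(1/n₁+1/n₂)) = √(0.4333·0.5667·0.003042) = √(0.00074695) = 0.0273.
z = (0.3934 − 0.4634)/0.0273 = -0.0700/0.0273 = -2.56.

z = -2.56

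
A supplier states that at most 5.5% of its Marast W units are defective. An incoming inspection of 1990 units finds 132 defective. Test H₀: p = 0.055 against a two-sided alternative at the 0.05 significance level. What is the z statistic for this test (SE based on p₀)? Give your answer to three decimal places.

p̂ = 132/1990 ≈ 0.06633.
SE = √(p₀(1−p₀)/n) = √(0.051975/1990) = 0.00511.
z = (0.06633 − 0.055)/0.00511 = 0.01133/0.00511 = 2.217.
p-value = 2·P(Z > 2.217) ≈ 0.0266. With α = 0.05, reject H₀.

z = 2.217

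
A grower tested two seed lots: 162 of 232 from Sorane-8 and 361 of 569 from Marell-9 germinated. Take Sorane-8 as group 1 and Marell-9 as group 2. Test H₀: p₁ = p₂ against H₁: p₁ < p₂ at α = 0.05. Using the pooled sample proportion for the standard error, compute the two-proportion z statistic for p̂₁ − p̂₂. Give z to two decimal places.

p̂₁ = 162/232 ≈ 0.6983, p̂₂ = 361/569 ≈ 0.6344.
Pooled p̂ = (162+361)/(232+569) = 523/801 = 0.6529.
SE = √(0.226611 × 0.00606781) = 0.0371.
z = (0.6983 − 0.6344)/0.0371 = 0.0639/0.0371 = 1.72.
p-value = P(Z < 1.721) ≈ 0.9574, so at α = 0.05 we fail to reject H₀.

z = 1.72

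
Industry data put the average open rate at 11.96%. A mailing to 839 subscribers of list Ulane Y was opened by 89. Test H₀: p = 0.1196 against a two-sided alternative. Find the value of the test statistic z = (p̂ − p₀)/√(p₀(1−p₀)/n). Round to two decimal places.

z = -1.21

p̂ = 89/839 = 0.1061.
SE = √(p₀(1−p₀)/n) = √(0.1053/839) = 0.0112.
z = (0.1061 − 0.1196)/0.0112 = -0.0135/0.0112 = -1.21.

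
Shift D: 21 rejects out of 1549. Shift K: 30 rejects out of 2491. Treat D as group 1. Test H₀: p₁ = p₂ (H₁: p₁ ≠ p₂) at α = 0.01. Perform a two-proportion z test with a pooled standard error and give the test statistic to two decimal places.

p̂₁ = 21/1549 = 0.01356, p̂₂ = 30/2491 = 0.01204.
Pooled p̂ = (21+30)/(1549+2491) = 51/4040 = 0.01262.
SE = √(0.0124644 × 0.00104702) = 0.00361.
z = (0.01356 − 0.01204)/0.00361 = 0.00152/0.00361 = 0.42.
Two-sided p-value ≈ 2·Φ(−0.419) = 0.6752. With α = 0.01, fail to reject H₀.

z = 0.42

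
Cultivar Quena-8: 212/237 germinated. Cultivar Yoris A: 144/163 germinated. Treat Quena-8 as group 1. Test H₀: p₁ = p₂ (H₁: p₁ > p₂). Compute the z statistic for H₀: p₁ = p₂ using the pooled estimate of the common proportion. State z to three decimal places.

z = 0.348

p̂₁ = 212/237 = 0.89451, p̂₂ = 144/163 = 0.88344.
Pooled p̂ = (212+144)/(237+163) = 356/400 = 0.89000.
SE = √(0.0979 × 0.0103544) = 0.03184.
z = (0.89451 − 0.88344)/0.03184 = 0.01107/0.03184 = 0.348.
p-value = P(Z > 0.348) ≈ 0.3639.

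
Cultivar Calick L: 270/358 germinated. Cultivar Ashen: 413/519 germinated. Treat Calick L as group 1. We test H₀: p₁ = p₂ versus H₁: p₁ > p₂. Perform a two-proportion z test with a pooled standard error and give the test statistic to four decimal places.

z = -1.4578

p̂₁ = 270/358 ≈ 0.754190, p̂₂ = 413/519 ≈ 0.795761.
Pooled p̂ = (270+413)/(358+519) = 683/877 = 0.778791.
SE = √(p̂(1−p̂)(1/n₁+1/n₂)) = √(0.778791·0.221209·0.00472008) = √(0.000813153) = 0.028516.
z = (0.754190 − 0.795761)/0.028516 = -0.041571/0.028516 = -1.4578.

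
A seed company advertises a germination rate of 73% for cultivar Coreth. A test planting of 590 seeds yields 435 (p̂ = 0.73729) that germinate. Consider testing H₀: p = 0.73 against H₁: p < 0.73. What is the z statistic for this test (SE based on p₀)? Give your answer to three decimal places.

z = 0.399

p̂ = 435/590 ≈ 0.73729.
Under H₀, SE = √(0.73·0.27/590) = √(0.000334068) = 0.01828.
z = (0.73729 − 0.73)/0.01828 = 0.00729/0.01828 = 0.399.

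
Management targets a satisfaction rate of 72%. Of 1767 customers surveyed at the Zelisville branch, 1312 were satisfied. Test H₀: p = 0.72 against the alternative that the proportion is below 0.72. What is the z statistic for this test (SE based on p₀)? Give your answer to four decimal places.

z = 2.1066

p̂ = 1312/1767 ≈ 0.742501.
Under H₀, SE = √(0.72·0.28/1767) = √(0.000114092) = 0.010681.
z = (0.742501 − 0.72)/0.010681 = 0.022501/0.010681 = 2.1066.
p-value = P(Z < 2.107) ≈ 0.9824.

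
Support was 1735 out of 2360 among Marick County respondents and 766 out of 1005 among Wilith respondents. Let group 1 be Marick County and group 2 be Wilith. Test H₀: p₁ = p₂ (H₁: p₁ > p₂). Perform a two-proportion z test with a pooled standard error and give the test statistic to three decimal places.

p̂₁ = 1735/2360 = 0.735169, p̂₂ = 766/1005 = 0.762189.
Pooled p̂ = (1735+766)/(2360+1005) = 2501/3365 = 0.743239.
SE = √(p̂(1−p̂)(1/n₁+1/n₂)) = √(0.743239·0.256761·0.00141875) = √(0.000270747) = 0.016454.
z = (0.735169 − 0.762189)/0.016454 = -0.027020/0.016454 = -1.642.
p-value = P(Z > -1.642) ≈ 0.9497.

z = -1.642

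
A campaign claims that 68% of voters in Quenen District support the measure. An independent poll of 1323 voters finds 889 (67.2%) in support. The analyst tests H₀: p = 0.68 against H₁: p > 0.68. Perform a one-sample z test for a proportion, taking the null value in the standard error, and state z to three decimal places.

p̂ = 889/1323 = 0.67196.
SE = √(p₀(1−p₀)/n) = √(0.2176/1323) = 0.01282.
z = (0.67196 − 0.68)/0.01282 = -0.00804/0.01282 = -0.627.
p-value = P(Z > -0.627) ≈ 0.7347.

z = -0.627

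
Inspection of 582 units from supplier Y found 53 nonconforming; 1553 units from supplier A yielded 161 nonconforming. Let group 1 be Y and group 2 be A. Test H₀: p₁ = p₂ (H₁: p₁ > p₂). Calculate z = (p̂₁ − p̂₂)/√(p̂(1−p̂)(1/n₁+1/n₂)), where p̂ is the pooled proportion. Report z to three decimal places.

p̂₁ = 53/582 ≈ 0.091065, p̂₂ = 161/1553 ≈ 0.103670.
Pooled p̂ = (53+161)/(582+1553) = 214/2135 = 0.100234.
SE = √(0.0901873 × 0.00236213) = 0.014596.
z = (0.091065 − 0.103670)/0.014596 = -0.012605/0.014596 = -0.864.
p-value = P(Z > -0.864) ≈ 0.8061.

z = -0.864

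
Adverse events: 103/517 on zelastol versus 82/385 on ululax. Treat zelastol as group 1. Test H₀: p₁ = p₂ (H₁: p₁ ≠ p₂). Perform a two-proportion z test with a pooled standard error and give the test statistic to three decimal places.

z = -0.506

p̂₁ = 103/517 = 0.19923, p̂₂ = 82/385 = 0.21299.
Pooled p̂ = (103+82)/(517+385) = 185/902 = 0.20510.
SE = √(p̂(1−p̂)(1/n₁+1/n₂)) = √(0.20510·0.79490·0.00453164) = √(0.000738811) = 0.02718.
z = (0.19923 − 0.21299)/0.02718 = -0.01376/0.02718 = -0.506.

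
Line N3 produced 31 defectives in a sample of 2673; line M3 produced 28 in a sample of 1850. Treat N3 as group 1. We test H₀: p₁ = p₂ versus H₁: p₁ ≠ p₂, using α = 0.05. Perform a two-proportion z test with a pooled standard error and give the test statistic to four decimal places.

p̂₁ = 31/2673 = 0.011597, p̂₂ = 28/1850 = 0.015135.
Pooled p̂ = (31+28)/(2673+1850) = 59/4523 = 0.013044.
SE = √(p̂(1−p̂)(1/n₁+1/n₂)) = √(0.013044·0.986956·0.000914652) = √(1.17755e-05) = 0.003432.
z = (0.011597 − 0.015135)/0.003432 = -0.003538/0.003432 = -1.0309.
Two-sided p-value ≈ 2·Φ(−1.031) = 0.3026; since p > α = 0.05, fail to reject H₀.

z = -1.0309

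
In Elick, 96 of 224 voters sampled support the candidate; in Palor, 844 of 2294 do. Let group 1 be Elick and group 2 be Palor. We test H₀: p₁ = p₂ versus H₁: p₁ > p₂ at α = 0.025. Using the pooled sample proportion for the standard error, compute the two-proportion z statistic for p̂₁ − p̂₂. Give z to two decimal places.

p̂₁ = 96/224 ≈ 0.4286, p̂₂ = 844/2294 ≈ 0.3679.
Pooled p̂ = (96+844)/(224+2294) = 940/2518 = 0.3733.
SE = √(0.23395 × 0.00490021) = 0.0339.
z = (0.4286 − 0.3679)/0.0339 = 0.0607/0.0339 = 1.79.
p-value = P(Z > 1.791) ≈ 0.0366, so at α = 0.025 we fail to reject H₀.

z = 1.79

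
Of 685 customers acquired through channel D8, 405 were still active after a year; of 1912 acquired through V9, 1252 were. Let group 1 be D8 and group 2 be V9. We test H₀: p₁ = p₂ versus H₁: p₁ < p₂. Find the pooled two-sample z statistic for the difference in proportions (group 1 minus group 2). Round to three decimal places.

z = -2.971

p̂₁ = 405/685 ≈ 0.59124, p̂₂ = 1252/1912 ≈ 0.65481.
Pooled p̂ = (405+1252)/(685+1912) = 1657/2597 = 0.63804.
SE = √(0.230944 × 0.00198287) = 0.02140.
z = (0.59124 − 0.65481)/0.02140 = -0.06357/0.02140 = -2.971.
p-value = P(Z < -2.971) ≈ 0.0015.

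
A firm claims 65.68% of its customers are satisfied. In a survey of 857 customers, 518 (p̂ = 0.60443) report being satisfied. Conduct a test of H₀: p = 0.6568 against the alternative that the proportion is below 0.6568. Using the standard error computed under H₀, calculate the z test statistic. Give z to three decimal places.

p̂ = 518/857 ≈ 0.60443.
SE = √(p₀(1−p₀)/n) = √(0.22541/857) = 0.01622.
z = (0.60443 − 0.6568)/0.01622 = -0.05237/0.01622 = -3.229.

z = -3.229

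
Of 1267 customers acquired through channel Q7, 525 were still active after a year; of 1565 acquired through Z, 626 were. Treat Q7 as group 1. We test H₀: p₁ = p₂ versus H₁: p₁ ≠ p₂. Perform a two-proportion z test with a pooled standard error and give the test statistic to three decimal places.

p̂₁ = 525/1267 ≈ 0.41436, p̂₂ = 626/1565 ≈ 0.40000.
Pooled p̂ = (525+626)/(1267+1565) = 1151/2832 = 0.40643.
SE = √(0.241244 × 0.00142824) = 0.01856.
z = (0.41436 − 0.40000)/0.01856 = 0.01436/0.01856 = 0.774.

z = 0.774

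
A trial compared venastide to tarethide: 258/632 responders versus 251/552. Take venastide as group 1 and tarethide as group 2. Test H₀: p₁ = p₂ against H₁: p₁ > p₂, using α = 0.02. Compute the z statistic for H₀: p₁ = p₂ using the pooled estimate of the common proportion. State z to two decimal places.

p̂₁ = 258/632 ≈ 0.4082, p̂₂ = 251/552 ≈ 0.4547.
Pooled p̂ = (258+251)/(632+552) = 509/1184 = 0.4299.
SE = √(p̂(1−p̂)(1/n₁+1/n₂)) = √(0.4299·0.5701·0.00339387) = √(0.00083179) = 0.0288.
z = (0.4082 − 0.4547)/0.0288 = -0.0465/0.0288 = -1.61.
p-value = P(Z > -1.612) ≈ 0.9465; since p > α = 0.02, fail to reject H₀.

z = -1.61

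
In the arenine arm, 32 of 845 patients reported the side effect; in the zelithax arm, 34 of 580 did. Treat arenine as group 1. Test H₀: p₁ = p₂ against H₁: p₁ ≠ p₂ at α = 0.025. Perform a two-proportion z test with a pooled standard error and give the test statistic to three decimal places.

p̂₁ = 32/845 = 0.03787, p̂₂ = 34/580 = 0.05862.
Pooled p̂ = (32+34)/(845+580) = 66/1425 = 0.04632.
SE = √(0.0441706 × 0.00290757) = 0.01133.
z = (0.03787 − 0.05862)/0.01133 = -0.02075/0.01133 = -1.831.
Two-sided p-value ≈ 2·Φ(−1.831) = 0.0671; since p > α = 0.025, fail to reject H₀.

z = -1.831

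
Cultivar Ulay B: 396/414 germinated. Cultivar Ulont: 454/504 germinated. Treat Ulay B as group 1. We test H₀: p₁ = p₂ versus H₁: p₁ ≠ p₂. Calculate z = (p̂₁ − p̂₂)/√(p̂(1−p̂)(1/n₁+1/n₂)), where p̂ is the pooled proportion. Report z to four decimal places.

z = 3.2081

p̂₁ = 396/414 = 0.956522, p̂₂ = 454/504 = 0.900794.
Pooled p̂ = (396+454)/(414+504) = 850/918 = 0.925926.
SE = √(p̂(1−p̂)(1/n₁+1/n₂)) = √(0.925926·0.074074·0.00439959) = √(0.000301755) = 0.017371.
z = (0.956522 − 0.900794)/0.017371 = 0.055728/0.017371 = 3.2081.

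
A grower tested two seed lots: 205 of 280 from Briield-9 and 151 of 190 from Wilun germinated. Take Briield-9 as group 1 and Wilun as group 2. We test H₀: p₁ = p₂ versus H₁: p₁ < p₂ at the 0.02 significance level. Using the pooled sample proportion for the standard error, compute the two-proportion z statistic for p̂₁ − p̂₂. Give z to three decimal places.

p̂₁ = 205/280 ≈ 0.73214, p̂₂ = 151/190 ≈ 0.79474.
Pooled p̂ = (205+151)/(280+190) = 356/470 = 0.75745.
SE = √(p̂(1−p̂)(1/n₁+1/n₂)) = √(0.75745·0.24255·0.00883459) = √(0.0016231) = 0.04029.
z = (0.73214 − 0.79474)/0.04029 = -0.06260/0.04029 = -1.554.
p-value = P(Z < -1.554) ≈ 0.0601, so at α = 0.02 we fail to reject H₀.

z = -1.554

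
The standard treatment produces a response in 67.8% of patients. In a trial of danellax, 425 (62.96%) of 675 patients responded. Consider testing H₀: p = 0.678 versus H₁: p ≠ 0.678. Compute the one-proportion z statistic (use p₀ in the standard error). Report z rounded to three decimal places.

p̂ = 425/675 ≈ 0.62963.
Standard error under H₀: √(0.678×0.322/675) = 0.01798.
z = (0.62963 − 0.678)/0.01798 = -0.04837/0.01798 = -2.690.

z = -2.690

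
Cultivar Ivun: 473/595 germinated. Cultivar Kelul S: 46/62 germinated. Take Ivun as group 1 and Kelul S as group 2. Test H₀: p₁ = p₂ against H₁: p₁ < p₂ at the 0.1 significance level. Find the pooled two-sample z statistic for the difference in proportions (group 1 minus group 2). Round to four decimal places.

p̂₁ = 473/595 = 0.794958, p̂₂ = 46/62 = 0.741935.
Pooled p̂ = (473+46)/(595+62) = 519/657 = 0.789954.
SE = √(p̂(1−p̂)(1/n₁+1/n₂)) = √(0.789954·0.210046·0.0178097) = √(0.0029551) = 0.054361.
z = (0.794958 − 0.741935)/0.054361 = 0.053023/0.054361 = 0.9754.
p-value = P(Z < 0.975) ≈ 0.8353; since p > α = 0.1, fail to reject H₀.

z = 0.9754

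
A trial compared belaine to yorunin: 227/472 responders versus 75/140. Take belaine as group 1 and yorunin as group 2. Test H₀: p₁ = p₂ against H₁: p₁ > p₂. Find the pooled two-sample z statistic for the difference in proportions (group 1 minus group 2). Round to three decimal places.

z = -1.139

p̂₁ = 227/472 = 0.48093, p̂₂ = 75/140 = 0.53571.
Pooled p̂ = (227+75)/(472+140) = 302/612 = 0.49346.
SE = √(p̂(1−p̂)(1/n₁+1/n₂)) = √(0.49346·0.50654·0.0092615) = √(0.00231498) = 0.04811.
z = (0.48093 − 0.53571)/0.04811 = -0.05478/0.04811 = -1.139.
p-value = P(Z > -1.139) ≈ 0.8726.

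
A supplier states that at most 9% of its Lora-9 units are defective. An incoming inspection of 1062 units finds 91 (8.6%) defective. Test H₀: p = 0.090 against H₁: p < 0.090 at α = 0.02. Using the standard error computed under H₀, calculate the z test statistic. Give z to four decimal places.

p̂ = 91/1062 ≈ 0.085687.
Standard error under H₀: √(0.09×0.91/1062) = 0.008782.
z = (0.085687 − 0.09)/0.008782 = -0.004313/0.008782 = -0.4911.
p-value = P(Z < -0.491) ≈ 0.3117. With α = 0.02, fail to reject H₀.

z = -0.4911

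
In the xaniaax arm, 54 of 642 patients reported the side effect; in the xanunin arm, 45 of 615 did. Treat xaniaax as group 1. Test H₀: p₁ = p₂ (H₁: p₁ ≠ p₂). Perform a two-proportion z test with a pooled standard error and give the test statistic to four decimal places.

p̂₁ = 54/642 ≈ 0.084112, p̂₂ = 45/615 ≈ 0.073171.
Pooled p̂ = (54+45)/(642+615) = 99/1257 = 0.078759.
SE = √(0.072556 × 0.00318365) = 0.015198.
z = (0.084112 − 0.073171)/0.015198 = 0.010941/0.015198 = 0.7199.
Two-sided p-value ≈ 2·Φ(−0.720) = 0.4716.

z = 0.7199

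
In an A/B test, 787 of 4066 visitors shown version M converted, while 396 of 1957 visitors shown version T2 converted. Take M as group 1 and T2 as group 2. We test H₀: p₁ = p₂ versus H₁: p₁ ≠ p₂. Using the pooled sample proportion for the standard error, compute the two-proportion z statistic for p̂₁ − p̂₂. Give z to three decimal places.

p̂₁ = 787/4066 ≈ 0.193556, p̂₂ = 396/1957 ≈ 0.202351.
Pooled p̂ = (787+396)/(4066+1957) = 1183/6023 = 0.196414.
SE = √(0.157835 × 0.000756928) = 0.010930.
z = (0.193556 − 0.202351)/0.010930 = -0.008795/0.010930 = -0.805.
p-value = 2·P(Z > 0.805) ≈ 0.4211.

z = -0.805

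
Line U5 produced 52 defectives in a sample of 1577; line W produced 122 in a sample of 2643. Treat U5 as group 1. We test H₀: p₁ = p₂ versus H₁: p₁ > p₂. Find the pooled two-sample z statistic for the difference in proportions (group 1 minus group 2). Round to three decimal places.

z = -2.084

p̂₁ = 52/1577 = 0.03297, p̂₂ = 122/2643 = 0.04616.
Pooled p̂ = (52+122)/(1577+2643) = 174/4220 = 0.04123.
SE = √(p̂(1−p̂)(1/n₁+1/n₂)) = √(0.04123·0.95877·0.00101247) = √(4.00252e-05) = 0.00633.
z = (0.03297 − 0.04616)/0.00633 = -0.01319/0.00633 = -2.084.
p-value = P(Z > -2.084) ≈ 0.9814.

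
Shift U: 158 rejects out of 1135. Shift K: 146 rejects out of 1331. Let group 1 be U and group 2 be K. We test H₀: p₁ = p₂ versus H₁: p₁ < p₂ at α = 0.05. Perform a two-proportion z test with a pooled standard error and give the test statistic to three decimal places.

z = 2.222

p̂₁ = 158/1135 ≈ 0.139207, p̂₂ = 146/1331 ≈ 0.109692.
Pooled p̂ = (158+146)/(1135+1331) = 304/2466 = 0.123277.
SE = √(p̂(1−p̂)(1/n₁+1/n₂)) = √(0.123277·0.876723·0.00163237) = √(0.000176426) = 0.013283.
z = (0.139207 − 0.109692)/0.013283 = 0.029515/0.013283 = 2.222.
p-value = P(Z < 2.222) ≈ 0.9869, so at α = 0.05 we fail to reject H₀.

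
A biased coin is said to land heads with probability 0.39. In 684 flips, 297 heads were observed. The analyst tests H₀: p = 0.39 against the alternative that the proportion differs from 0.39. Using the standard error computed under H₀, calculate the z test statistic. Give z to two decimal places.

p̂ = 297/684 ≈ 0.43421.
SE = √(p₀(1−p₀)/n) = √(0.2379/684) = 0.01865.
z = (0.43421 − 0.39)/0.01865 = 0.04421/0.01865 = 2.37.
p-value = 2·P(Z > 2.371) ≈ 0.0178.

z = 2.37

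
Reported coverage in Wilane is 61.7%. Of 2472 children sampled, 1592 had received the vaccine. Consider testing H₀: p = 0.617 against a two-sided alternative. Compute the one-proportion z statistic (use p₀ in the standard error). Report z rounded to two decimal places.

z = 2.76

p̂ = 1592/2472 = 0.6440.
Standard error under H₀: √(0.617×0.383/2472) = 0.0098.
z = (0.6440 − 0.617)/0.0098 = 0.0270/0.0098 = 2.76.
Two-sided p-value ≈ 2·Φ(−2.763) = 0.0057.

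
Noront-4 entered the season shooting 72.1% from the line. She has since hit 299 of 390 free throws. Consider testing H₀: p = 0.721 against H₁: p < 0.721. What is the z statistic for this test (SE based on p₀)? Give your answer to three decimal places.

z = 2.011

p̂ = 299/390 ≈ 0.76667.
Standard error under H₀: √(0.721×0.279/390) = 0.02271.
z = (0.76667 − 0.721)/0.02271 = 0.04567/0.02271 = 2.011.
p-value = P(Z < 2.011) ≈ 0.9778.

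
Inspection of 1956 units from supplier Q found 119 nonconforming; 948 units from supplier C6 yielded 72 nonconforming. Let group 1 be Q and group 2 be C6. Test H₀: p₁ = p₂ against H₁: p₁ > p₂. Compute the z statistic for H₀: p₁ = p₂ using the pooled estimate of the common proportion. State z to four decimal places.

z = -1.5404

p̂₁ = 119/1956 ≈ 0.060838, p̂₂ = 72/948 ≈ 0.075949.
Pooled p̂ = (119+72)/(1956+948) = 191/2904 = 0.065771.
SE = √(p̂(1−p̂)(1/n₁+1/n₂)) = √(0.065771·0.934229·0.0015661) = √(9.62298e-05) = 0.009810.
z = (0.060838 − 0.075949)/0.009810 = -0.015111/0.009810 = -1.5404.
p-value = P(Z > -1.540) ≈ 0.9383.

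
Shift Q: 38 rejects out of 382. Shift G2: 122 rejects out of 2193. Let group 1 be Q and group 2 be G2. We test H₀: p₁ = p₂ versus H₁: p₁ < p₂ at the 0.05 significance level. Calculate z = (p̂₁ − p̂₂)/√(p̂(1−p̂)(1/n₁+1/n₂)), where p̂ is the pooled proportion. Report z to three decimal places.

p̂₁ = 38/382 = 0.099476, p̂₂ = 122/2193 = 0.055632.
Pooled p̂ = (38+122)/(382+2193) = 160/2575 = 0.062136.
SE = √(0.058275 × 0.0030738) = 0.013384.
z = (0.099476 − 0.055632)/0.013384 = 0.043844/0.013384 = 3.276.
p-value = P(Z < 3.276) ≈ 0.9995; since p > α = 0.05, fail to reject H₀.

z = 3.276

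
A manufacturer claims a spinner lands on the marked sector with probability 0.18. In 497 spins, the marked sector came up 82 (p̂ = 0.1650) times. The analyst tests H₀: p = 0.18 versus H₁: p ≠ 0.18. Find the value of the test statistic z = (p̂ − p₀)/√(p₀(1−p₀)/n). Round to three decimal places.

p̂ = 82/497 = 0.16499.
Under H₀, SE = √(0.18·0.82/497) = √(0.000296982) = 0.01723.
z = (0.16499 − 0.18)/0.01723 = -0.01501/0.01723 = -0.871.
p-value = 2·P(Z > 0.871) ≈ 0.3838.

z = -0.871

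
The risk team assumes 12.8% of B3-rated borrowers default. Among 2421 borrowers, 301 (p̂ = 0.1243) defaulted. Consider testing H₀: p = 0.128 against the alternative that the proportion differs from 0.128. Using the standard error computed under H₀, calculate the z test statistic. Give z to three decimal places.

p̂ = 301/2421 ≈ 0.12433.
SE = √(p₀(1−p₀)/n) = √(0.11162/2421) = 0.00679.
z = (0.12433 − 0.128)/0.00679 = -0.00367/0.00679 = -0.541.
Two-sided p-value ≈ 2·Φ(−0.541) = 0.5887.

z = -0.541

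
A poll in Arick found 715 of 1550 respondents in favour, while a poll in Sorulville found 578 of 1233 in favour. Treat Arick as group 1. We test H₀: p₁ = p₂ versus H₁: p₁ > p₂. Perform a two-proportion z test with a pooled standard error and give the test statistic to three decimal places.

p̂₁ = 715/1550 ≈ 0.461290, p̂₂ = 578/1233 ≈ 0.468775.
Pooled p̂ = (715+578)/(1550+1233) = 1293/2783 = 0.464607.
SE = √(p̂(1−p̂)(1/n₁+1/n₂)) = √(0.464607·0.535393·0.00145619) = √(0.000362224) = 0.019032.
z = (0.461290 − 0.468775)/0.019032 = -0.007485/0.019032 = -0.393.

z = -0.393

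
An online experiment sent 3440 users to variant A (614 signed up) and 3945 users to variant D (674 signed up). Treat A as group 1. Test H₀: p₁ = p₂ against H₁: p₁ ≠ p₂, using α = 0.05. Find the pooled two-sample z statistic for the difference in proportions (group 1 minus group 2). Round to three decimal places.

z = 0.863

p̂₁ = 614/3440 ≈ 0.17849, p̂₂ = 674/3945 ≈ 0.17085.
Pooled p̂ = (614+674)/(3440+3945) = 1288/7385 = 0.17441.
SE = √(p̂(1−p̂)(1/n₁+1/n₂)) = √(0.17441·0.82559·0.000544183) = √(7.83567e-05) = 0.00885.
z = (0.17849 − 0.17085)/0.00885 = 0.00764/0.00885 = 0.863.
Two-sided p-value ≈ 2·Φ(−0.863) = 0.3881; since p > α = 0.05, fail to reject H₀.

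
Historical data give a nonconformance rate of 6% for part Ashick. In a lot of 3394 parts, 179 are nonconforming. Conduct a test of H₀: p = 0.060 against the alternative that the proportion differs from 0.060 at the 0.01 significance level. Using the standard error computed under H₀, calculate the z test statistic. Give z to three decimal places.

p̂ = 179/3394 = 0.052740.
Under H₀, SE = √(0.06·0.94/3394) = √(1.66176e-05) = 0.004076.
z = (0.052740 − 0.06)/0.004076 = -0.007260/0.004076 = -1.781.
Two-sided p-value ≈ 2·Φ(−1.781) = 0.0749, so at α = 0.01 we fail to reject H₀.

z = -1.781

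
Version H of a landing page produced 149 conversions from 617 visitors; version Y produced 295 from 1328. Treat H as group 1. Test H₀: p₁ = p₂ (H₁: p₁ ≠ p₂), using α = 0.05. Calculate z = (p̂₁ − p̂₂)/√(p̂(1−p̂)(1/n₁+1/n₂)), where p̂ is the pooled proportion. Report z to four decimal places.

p̂₁ = 149/617 = 0.241491, p̂₂ = 295/1328 = 0.222139.
Pooled p̂ = (149+295)/(617+1328) = 444/1945 = 0.228278.
SE = √(p̂(1−p̂)(1/n₁+1/n₂)) = √(0.228278·0.771722·0.00237376) = √(0.000418178) = 0.020449.
z = (0.241491 − 0.222139)/0.020449 = 0.019352/0.020449 = 0.9464.
p-value = 2·P(Z > 0.946) ≈ 0.3440. With α = 0.05, fail to reject H₀.

z = 0.9464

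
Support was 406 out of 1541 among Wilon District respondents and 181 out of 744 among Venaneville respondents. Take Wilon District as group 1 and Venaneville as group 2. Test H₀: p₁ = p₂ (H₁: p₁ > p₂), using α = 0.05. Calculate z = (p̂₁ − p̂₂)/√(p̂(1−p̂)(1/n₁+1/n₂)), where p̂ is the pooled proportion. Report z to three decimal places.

p̂₁ = 406/1541 ≈ 0.26347, p̂₂ = 181/744 ≈ 0.24328.
Pooled p̂ = (406+181)/(1541+744) = 587/2285 = 0.25689.
SE = √(0.190899 × 0.00199302) = 0.01951.
z = (0.26347 − 0.24328)/0.01951 = 0.02019/0.01951 = 1.035.
p-value = P(Z > 1.035) ≈ 0.1504; since p > α = 0.05, fail to reject H₀.

z = 1.035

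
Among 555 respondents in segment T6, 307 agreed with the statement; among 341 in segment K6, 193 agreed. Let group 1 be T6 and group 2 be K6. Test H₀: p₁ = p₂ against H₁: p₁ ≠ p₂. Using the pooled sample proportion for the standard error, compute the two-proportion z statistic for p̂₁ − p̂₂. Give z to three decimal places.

z = -0.375

p̂₁ = 307/555 = 0.55315, p̂₂ = 193/341 = 0.56598.
Pooled p̂ = (307+193)/(555+341) = 500/896 = 0.55804.
SE = √(p̂(1−p̂)(1/n₁+1/n₂)) = √(0.55804·0.44196·0.00473435) = √(0.00116764) = 0.03417.
z = (0.55315 − 0.56598)/0.03417 = -0.01283/0.03417 = -0.375.
p-value = 2·P(Z > 0.375) ≈ 0.7073.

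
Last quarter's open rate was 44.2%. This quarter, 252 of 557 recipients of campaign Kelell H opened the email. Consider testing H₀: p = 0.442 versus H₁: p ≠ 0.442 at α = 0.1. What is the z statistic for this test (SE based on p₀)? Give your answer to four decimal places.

z = 0.4954

p̂ = 252/557 = 0.452424.
Standard error under H₀: √(0.442×0.558/557) = 0.021043.
z = (0.452424 − 0.442)/0.021043 = 0.010424/0.021043 = 0.4954.
Two-sided p-value ≈ 2·Φ(−0.495) = 0.6203; since p > α = 0.1, fail to reject H₀.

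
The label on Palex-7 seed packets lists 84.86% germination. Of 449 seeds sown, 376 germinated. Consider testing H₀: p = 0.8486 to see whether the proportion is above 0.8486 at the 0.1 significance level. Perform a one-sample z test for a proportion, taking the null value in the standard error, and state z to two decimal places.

p̂ = 376/449 = 0.8374.
Standard error under H₀: √(0.8486×0.1514/449) = 0.0169.
z = (0.8374 − 0.8486)/0.0169 = -0.0112/0.0169 = -0.66.
p-value = P(Z > -0.661) ≈ 0.7457; since p > α = 0.1, fail to reject H₀.

z = -0.66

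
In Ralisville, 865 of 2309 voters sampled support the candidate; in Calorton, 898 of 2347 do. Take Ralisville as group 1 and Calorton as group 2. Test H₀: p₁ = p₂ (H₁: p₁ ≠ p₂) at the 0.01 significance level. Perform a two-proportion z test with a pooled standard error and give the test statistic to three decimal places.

z = -0.562

p̂₁ = 865/2309 ≈ 0.374621, p̂₂ = 898/2347 ≈ 0.382616.
Pooled p̂ = (865+898)/(2309+2347) = 1763/4656 = 0.378651.
SE = √(0.235274 × 0.000859164) = 0.014218.
z = (0.374621 − 0.382616)/0.014218 = -0.007995/0.014218 = -0.562.
p-value = 2·P(Z > 0.562) ≈ 0.5739; since p > α = 0.01, fail to reject H₀.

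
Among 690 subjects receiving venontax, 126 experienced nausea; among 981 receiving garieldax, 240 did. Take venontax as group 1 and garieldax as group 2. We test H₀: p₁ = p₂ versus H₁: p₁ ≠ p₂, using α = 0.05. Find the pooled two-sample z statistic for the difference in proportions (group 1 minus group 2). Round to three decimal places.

z = -3.019

p̂₁ = 126/690 = 0.18261, p̂₂ = 240/981 = 0.24465.
Pooled p̂ = (126+240)/(690+981) = 366/1671 = 0.21903.
SE = √(p̂(1−p̂)(1/n₁+1/n₂)) = √(0.21903·0.78097·0.00246864) = √(0.000422277) = 0.02055.
z = (0.18261 − 0.24465)/0.02055 = -0.06204/0.02055 = -3.019.
p-value = 2·P(Z > 3.019) ≈ 0.0025; since p < α = 0.05, reject H₀.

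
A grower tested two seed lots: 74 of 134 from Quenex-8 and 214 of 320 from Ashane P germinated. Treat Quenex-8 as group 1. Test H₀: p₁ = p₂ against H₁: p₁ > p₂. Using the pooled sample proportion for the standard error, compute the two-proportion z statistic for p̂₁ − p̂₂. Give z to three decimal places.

p̂₁ = 74/134 ≈ 0.55224, p̂₂ = 214/320 ≈ 0.66875.
Pooled p̂ = (74+214)/(134+320) = 288/454 = 0.63436.
SE = √(0.231947 × 0.0105877) = 0.04956.
z = (0.55224 − 0.66875)/0.04956 = -0.11651/0.04956 = -2.351.
p-value = P(Z > -2.351) ≈ 0.9906.

z = -2.351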